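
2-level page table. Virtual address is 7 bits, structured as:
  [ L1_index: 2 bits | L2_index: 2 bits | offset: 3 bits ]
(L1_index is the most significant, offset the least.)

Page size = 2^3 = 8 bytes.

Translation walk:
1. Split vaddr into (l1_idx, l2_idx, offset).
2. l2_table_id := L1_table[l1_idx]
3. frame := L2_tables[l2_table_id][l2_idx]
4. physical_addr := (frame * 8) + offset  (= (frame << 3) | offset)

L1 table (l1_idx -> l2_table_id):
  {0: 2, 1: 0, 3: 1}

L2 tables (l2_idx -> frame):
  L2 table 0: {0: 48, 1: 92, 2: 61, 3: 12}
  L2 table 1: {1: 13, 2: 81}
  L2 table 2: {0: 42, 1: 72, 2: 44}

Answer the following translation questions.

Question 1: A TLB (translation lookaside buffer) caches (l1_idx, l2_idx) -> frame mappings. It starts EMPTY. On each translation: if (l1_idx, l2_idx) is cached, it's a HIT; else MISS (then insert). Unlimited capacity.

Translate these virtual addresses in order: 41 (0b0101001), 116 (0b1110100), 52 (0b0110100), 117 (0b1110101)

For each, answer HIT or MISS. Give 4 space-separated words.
Answer: MISS MISS MISS HIT

Derivation:
vaddr=41: (1,1) not in TLB -> MISS, insert
vaddr=116: (3,2) not in TLB -> MISS, insert
vaddr=52: (1,2) not in TLB -> MISS, insert
vaddr=117: (3,2) in TLB -> HIT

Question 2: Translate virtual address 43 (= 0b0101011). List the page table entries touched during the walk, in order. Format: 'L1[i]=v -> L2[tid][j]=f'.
vaddr = 43 = 0b0101011
Split: l1_idx=1, l2_idx=1, offset=3

Answer: L1[1]=0 -> L2[0][1]=92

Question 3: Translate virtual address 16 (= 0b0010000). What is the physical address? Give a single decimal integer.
Answer: 352

Derivation:
vaddr = 16 = 0b0010000
Split: l1_idx=0, l2_idx=2, offset=0
L1[0] = 2
L2[2][2] = 44
paddr = 44 * 8 + 0 = 352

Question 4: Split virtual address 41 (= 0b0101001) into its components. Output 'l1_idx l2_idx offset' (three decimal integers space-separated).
Answer: 1 1 1

Derivation:
vaddr = 41 = 0b0101001
  top 2 bits -> l1_idx = 1
  next 2 bits -> l2_idx = 1
  bottom 3 bits -> offset = 1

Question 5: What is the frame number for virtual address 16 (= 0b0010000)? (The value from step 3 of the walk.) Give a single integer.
vaddr = 16: l1_idx=0, l2_idx=2
L1[0] = 2; L2[2][2] = 44

Answer: 44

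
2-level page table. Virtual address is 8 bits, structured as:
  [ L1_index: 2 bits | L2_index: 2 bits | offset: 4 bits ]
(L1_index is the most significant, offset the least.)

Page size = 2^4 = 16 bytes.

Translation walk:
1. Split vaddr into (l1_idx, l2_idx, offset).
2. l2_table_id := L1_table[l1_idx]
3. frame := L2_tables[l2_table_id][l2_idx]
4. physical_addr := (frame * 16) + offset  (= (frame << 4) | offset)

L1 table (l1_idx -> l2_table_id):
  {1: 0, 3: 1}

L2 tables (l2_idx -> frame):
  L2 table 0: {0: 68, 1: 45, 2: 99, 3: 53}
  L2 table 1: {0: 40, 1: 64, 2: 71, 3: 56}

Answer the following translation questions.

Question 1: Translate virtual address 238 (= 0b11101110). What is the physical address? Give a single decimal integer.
vaddr = 238 = 0b11101110
Split: l1_idx=3, l2_idx=2, offset=14
L1[3] = 1
L2[1][2] = 71
paddr = 71 * 16 + 14 = 1150

Answer: 1150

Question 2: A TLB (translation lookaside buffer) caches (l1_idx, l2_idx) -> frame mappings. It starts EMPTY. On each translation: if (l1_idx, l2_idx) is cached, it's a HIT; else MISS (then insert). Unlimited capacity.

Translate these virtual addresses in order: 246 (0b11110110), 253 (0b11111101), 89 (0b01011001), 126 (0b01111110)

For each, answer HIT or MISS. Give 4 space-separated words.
Answer: MISS HIT MISS MISS

Derivation:
vaddr=246: (3,3) not in TLB -> MISS, insert
vaddr=253: (3,3) in TLB -> HIT
vaddr=89: (1,1) not in TLB -> MISS, insert
vaddr=126: (1,3) not in TLB -> MISS, insert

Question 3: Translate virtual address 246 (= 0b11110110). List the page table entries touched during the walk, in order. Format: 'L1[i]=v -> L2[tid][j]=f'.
vaddr = 246 = 0b11110110
Split: l1_idx=3, l2_idx=3, offset=6

Answer: L1[3]=1 -> L2[1][3]=56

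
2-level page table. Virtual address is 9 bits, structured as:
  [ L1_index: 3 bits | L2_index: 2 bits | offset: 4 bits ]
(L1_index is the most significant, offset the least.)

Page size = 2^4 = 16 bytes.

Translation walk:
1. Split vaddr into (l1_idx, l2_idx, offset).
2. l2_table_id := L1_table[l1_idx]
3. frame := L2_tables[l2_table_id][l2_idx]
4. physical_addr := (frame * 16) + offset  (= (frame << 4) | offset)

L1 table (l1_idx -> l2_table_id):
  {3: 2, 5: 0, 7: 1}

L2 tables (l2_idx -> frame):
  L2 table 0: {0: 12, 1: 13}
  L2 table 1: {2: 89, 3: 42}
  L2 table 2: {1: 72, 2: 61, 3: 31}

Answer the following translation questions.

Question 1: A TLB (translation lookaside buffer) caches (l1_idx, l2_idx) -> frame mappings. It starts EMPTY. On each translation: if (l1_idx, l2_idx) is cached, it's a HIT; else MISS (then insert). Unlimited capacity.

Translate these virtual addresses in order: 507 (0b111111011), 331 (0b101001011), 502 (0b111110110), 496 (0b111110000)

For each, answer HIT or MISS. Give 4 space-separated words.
vaddr=507: (7,3) not in TLB -> MISS, insert
vaddr=331: (5,0) not in TLB -> MISS, insert
vaddr=502: (7,3) in TLB -> HIT
vaddr=496: (7,3) in TLB -> HIT

Answer: MISS MISS HIT HIT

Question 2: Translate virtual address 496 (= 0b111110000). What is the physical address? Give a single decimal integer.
Answer: 672

Derivation:
vaddr = 496 = 0b111110000
Split: l1_idx=7, l2_idx=3, offset=0
L1[7] = 1
L2[1][3] = 42
paddr = 42 * 16 + 0 = 672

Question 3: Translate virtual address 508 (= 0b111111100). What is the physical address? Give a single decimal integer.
vaddr = 508 = 0b111111100
Split: l1_idx=7, l2_idx=3, offset=12
L1[7] = 1
L2[1][3] = 42
paddr = 42 * 16 + 12 = 684

Answer: 684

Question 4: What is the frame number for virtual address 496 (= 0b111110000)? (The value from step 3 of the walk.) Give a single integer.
vaddr = 496: l1_idx=7, l2_idx=3
L1[7] = 1; L2[1][3] = 42

Answer: 42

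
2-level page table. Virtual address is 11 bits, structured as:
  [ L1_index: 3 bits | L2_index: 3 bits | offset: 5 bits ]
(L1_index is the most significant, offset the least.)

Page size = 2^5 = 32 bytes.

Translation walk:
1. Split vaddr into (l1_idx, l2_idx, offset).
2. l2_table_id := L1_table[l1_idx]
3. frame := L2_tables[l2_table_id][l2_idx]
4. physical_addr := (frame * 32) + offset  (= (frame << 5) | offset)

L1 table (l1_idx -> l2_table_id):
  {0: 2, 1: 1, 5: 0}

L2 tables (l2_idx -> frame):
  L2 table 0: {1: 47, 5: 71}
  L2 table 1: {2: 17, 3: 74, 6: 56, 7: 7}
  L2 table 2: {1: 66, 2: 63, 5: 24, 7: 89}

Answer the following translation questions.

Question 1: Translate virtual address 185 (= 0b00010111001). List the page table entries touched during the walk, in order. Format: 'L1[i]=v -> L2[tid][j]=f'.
Answer: L1[0]=2 -> L2[2][5]=24

Derivation:
vaddr = 185 = 0b00010111001
Split: l1_idx=0, l2_idx=5, offset=25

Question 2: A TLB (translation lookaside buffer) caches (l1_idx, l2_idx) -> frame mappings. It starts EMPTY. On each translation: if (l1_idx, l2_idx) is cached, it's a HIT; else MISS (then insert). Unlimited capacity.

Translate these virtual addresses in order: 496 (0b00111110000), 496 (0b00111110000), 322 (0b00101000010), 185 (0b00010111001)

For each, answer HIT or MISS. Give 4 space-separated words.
vaddr=496: (1,7) not in TLB -> MISS, insert
vaddr=496: (1,7) in TLB -> HIT
vaddr=322: (1,2) not in TLB -> MISS, insert
vaddr=185: (0,5) not in TLB -> MISS, insert

Answer: MISS HIT MISS MISS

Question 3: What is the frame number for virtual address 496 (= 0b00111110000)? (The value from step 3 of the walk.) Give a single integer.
vaddr = 496: l1_idx=1, l2_idx=7
L1[1] = 1; L2[1][7] = 7

Answer: 7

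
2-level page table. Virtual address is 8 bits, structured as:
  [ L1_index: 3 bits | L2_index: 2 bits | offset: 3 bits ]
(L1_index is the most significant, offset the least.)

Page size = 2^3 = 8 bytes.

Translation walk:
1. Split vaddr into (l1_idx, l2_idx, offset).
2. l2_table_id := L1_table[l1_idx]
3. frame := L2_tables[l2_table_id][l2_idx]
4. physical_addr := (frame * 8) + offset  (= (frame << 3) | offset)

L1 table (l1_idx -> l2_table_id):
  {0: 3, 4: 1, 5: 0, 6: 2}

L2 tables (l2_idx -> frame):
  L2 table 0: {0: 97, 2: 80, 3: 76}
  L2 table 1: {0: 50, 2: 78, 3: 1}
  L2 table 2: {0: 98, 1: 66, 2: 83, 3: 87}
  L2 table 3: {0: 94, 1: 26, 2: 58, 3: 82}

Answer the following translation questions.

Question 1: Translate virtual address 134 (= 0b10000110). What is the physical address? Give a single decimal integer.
Answer: 406

Derivation:
vaddr = 134 = 0b10000110
Split: l1_idx=4, l2_idx=0, offset=6
L1[4] = 1
L2[1][0] = 50
paddr = 50 * 8 + 6 = 406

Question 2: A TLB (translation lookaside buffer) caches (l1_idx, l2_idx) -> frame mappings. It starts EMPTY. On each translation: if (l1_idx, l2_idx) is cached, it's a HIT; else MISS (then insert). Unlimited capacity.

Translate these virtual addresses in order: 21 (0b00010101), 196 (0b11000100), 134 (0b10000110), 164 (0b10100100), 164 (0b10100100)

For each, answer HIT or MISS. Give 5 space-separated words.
Answer: MISS MISS MISS MISS HIT

Derivation:
vaddr=21: (0,2) not in TLB -> MISS, insert
vaddr=196: (6,0) not in TLB -> MISS, insert
vaddr=134: (4,0) not in TLB -> MISS, insert
vaddr=164: (5,0) not in TLB -> MISS, insert
vaddr=164: (5,0) in TLB -> HIT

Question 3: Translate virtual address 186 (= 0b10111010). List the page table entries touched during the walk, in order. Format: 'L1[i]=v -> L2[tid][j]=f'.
Answer: L1[5]=0 -> L2[0][3]=76

Derivation:
vaddr = 186 = 0b10111010
Split: l1_idx=5, l2_idx=3, offset=2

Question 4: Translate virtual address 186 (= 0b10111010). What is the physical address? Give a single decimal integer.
vaddr = 186 = 0b10111010
Split: l1_idx=5, l2_idx=3, offset=2
L1[5] = 0
L2[0][3] = 76
paddr = 76 * 8 + 2 = 610

Answer: 610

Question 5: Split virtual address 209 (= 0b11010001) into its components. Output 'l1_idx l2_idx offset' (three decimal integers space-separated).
Answer: 6 2 1

Derivation:
vaddr = 209 = 0b11010001
  top 3 bits -> l1_idx = 6
  next 2 bits -> l2_idx = 2
  bottom 3 bits -> offset = 1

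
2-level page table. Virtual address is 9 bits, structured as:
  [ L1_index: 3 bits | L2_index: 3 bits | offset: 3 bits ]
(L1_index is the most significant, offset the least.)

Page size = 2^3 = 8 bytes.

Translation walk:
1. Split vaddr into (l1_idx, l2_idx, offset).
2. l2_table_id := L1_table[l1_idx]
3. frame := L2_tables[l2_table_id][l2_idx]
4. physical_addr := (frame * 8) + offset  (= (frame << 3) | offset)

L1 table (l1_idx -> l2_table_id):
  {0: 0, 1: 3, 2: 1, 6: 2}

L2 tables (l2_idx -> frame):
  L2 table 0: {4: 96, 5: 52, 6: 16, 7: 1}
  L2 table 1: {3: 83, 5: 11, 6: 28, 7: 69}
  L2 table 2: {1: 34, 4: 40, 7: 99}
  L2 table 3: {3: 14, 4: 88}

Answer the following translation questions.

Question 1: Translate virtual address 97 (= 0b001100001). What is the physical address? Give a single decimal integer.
vaddr = 97 = 0b001100001
Split: l1_idx=1, l2_idx=4, offset=1
L1[1] = 3
L2[3][4] = 88
paddr = 88 * 8 + 1 = 705

Answer: 705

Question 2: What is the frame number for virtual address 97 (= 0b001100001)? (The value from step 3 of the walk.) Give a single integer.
Answer: 88

Derivation:
vaddr = 97: l1_idx=1, l2_idx=4
L1[1] = 3; L2[3][4] = 88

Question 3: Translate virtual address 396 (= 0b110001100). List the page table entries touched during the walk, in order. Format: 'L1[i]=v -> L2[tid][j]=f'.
Answer: L1[6]=2 -> L2[2][1]=34

Derivation:
vaddr = 396 = 0b110001100
Split: l1_idx=6, l2_idx=1, offset=4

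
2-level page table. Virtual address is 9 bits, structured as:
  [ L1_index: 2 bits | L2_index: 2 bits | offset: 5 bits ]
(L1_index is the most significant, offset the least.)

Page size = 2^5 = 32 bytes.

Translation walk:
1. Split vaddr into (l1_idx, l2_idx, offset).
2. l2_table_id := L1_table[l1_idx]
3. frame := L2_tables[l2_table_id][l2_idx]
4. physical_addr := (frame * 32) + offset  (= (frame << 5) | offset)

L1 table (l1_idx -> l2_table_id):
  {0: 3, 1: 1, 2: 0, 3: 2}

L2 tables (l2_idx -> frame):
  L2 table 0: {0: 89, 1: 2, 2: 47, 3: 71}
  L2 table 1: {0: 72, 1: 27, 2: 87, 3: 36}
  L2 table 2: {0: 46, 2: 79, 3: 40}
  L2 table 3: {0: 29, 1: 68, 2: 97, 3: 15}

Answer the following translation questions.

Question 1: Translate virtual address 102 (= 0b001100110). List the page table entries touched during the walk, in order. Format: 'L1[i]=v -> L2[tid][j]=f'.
vaddr = 102 = 0b001100110
Split: l1_idx=0, l2_idx=3, offset=6

Answer: L1[0]=3 -> L2[3][3]=15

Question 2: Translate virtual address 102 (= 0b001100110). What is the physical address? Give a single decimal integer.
vaddr = 102 = 0b001100110
Split: l1_idx=0, l2_idx=3, offset=6
L1[0] = 3
L2[3][3] = 15
paddr = 15 * 32 + 6 = 486

Answer: 486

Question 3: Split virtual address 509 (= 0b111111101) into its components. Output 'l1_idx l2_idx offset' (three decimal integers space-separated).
Answer: 3 3 29

Derivation:
vaddr = 509 = 0b111111101
  top 2 bits -> l1_idx = 3
  next 2 bits -> l2_idx = 3
  bottom 5 bits -> offset = 29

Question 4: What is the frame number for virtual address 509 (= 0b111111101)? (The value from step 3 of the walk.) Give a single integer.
Answer: 40

Derivation:
vaddr = 509: l1_idx=3, l2_idx=3
L1[3] = 2; L2[2][3] = 40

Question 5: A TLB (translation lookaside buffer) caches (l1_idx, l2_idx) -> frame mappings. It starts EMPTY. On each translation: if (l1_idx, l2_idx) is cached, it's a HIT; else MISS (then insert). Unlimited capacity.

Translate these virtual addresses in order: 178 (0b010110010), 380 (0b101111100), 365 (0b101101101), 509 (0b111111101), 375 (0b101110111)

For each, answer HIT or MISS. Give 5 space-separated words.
vaddr=178: (1,1) not in TLB -> MISS, insert
vaddr=380: (2,3) not in TLB -> MISS, insert
vaddr=365: (2,3) in TLB -> HIT
vaddr=509: (3,3) not in TLB -> MISS, insert
vaddr=375: (2,3) in TLB -> HIT

Answer: MISS MISS HIT MISS HIT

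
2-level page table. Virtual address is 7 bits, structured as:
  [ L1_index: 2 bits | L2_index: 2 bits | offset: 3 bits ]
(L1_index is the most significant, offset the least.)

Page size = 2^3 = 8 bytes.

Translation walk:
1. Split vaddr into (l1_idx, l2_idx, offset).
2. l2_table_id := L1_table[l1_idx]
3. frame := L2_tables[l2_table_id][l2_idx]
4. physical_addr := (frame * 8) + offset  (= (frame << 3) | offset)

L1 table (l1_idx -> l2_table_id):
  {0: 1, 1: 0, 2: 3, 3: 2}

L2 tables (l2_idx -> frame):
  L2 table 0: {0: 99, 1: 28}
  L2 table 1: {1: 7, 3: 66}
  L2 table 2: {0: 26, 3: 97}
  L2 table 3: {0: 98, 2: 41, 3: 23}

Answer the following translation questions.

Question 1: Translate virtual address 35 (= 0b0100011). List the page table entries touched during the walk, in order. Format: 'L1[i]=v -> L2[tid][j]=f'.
Answer: L1[1]=0 -> L2[0][0]=99

Derivation:
vaddr = 35 = 0b0100011
Split: l1_idx=1, l2_idx=0, offset=3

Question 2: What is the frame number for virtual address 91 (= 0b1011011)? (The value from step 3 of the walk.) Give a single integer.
Answer: 23

Derivation:
vaddr = 91: l1_idx=2, l2_idx=3
L1[2] = 3; L2[3][3] = 23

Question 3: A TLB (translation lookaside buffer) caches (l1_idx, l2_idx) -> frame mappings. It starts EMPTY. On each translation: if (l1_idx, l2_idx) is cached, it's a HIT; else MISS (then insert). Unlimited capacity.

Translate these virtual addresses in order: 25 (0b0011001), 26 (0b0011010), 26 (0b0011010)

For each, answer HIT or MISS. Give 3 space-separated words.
Answer: MISS HIT HIT

Derivation:
vaddr=25: (0,3) not in TLB -> MISS, insert
vaddr=26: (0,3) in TLB -> HIT
vaddr=26: (0,3) in TLB -> HIT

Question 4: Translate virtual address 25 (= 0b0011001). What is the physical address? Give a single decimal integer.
vaddr = 25 = 0b0011001
Split: l1_idx=0, l2_idx=3, offset=1
L1[0] = 1
L2[1][3] = 66
paddr = 66 * 8 + 1 = 529

Answer: 529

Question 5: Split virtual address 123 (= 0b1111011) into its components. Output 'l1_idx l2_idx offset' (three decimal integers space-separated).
Answer: 3 3 3

Derivation:
vaddr = 123 = 0b1111011
  top 2 bits -> l1_idx = 3
  next 2 bits -> l2_idx = 3
  bottom 3 bits -> offset = 3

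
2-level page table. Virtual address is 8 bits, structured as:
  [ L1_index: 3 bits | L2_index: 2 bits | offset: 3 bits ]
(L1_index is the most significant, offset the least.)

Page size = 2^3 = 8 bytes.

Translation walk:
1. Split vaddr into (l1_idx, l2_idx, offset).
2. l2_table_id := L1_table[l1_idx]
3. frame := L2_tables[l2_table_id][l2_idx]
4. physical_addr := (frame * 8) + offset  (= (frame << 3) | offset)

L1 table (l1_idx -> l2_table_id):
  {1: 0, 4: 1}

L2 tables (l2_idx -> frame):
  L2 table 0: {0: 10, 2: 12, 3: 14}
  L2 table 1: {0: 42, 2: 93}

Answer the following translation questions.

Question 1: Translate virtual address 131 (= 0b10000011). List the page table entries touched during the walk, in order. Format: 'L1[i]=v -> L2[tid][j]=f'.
Answer: L1[4]=1 -> L2[1][0]=42

Derivation:
vaddr = 131 = 0b10000011
Split: l1_idx=4, l2_idx=0, offset=3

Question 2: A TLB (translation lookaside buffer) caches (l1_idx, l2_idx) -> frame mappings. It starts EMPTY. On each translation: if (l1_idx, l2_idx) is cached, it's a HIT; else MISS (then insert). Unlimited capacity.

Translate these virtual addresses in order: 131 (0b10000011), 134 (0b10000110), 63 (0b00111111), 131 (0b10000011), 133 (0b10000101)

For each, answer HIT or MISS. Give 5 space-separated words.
Answer: MISS HIT MISS HIT HIT

Derivation:
vaddr=131: (4,0) not in TLB -> MISS, insert
vaddr=134: (4,0) in TLB -> HIT
vaddr=63: (1,3) not in TLB -> MISS, insert
vaddr=131: (4,0) in TLB -> HIT
vaddr=133: (4,0) in TLB -> HIT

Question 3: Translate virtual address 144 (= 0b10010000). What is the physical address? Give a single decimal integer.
Answer: 744

Derivation:
vaddr = 144 = 0b10010000
Split: l1_idx=4, l2_idx=2, offset=0
L1[4] = 1
L2[1][2] = 93
paddr = 93 * 8 + 0 = 744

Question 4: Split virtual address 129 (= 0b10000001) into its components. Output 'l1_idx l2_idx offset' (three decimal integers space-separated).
Answer: 4 0 1

Derivation:
vaddr = 129 = 0b10000001
  top 3 bits -> l1_idx = 4
  next 2 bits -> l2_idx = 0
  bottom 3 bits -> offset = 1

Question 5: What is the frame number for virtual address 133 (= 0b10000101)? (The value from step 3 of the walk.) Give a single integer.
vaddr = 133: l1_idx=4, l2_idx=0
L1[4] = 1; L2[1][0] = 42

Answer: 42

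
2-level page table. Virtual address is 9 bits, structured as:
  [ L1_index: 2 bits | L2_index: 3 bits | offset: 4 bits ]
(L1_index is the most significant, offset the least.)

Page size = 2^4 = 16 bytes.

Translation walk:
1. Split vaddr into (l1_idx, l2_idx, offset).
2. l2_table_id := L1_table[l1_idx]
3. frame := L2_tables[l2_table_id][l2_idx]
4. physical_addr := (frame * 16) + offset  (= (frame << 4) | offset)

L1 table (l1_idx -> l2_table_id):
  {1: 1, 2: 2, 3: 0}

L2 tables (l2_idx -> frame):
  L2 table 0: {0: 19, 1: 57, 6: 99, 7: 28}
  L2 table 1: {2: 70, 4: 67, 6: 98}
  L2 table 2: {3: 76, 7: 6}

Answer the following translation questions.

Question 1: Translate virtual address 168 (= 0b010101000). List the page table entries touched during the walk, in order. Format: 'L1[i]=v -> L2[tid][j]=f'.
Answer: L1[1]=1 -> L2[1][2]=70

Derivation:
vaddr = 168 = 0b010101000
Split: l1_idx=1, l2_idx=2, offset=8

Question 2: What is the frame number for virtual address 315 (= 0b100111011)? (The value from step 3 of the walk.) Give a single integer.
Answer: 76

Derivation:
vaddr = 315: l1_idx=2, l2_idx=3
L1[2] = 2; L2[2][3] = 76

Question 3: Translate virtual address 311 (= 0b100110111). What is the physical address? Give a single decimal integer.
vaddr = 311 = 0b100110111
Split: l1_idx=2, l2_idx=3, offset=7
L1[2] = 2
L2[2][3] = 76
paddr = 76 * 16 + 7 = 1223

Answer: 1223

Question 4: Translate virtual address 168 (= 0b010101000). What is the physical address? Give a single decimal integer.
vaddr = 168 = 0b010101000
Split: l1_idx=1, l2_idx=2, offset=8
L1[1] = 1
L2[1][2] = 70
paddr = 70 * 16 + 8 = 1128

Answer: 1128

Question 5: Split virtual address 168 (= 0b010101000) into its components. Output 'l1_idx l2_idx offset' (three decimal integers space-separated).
Answer: 1 2 8

Derivation:
vaddr = 168 = 0b010101000
  top 2 bits -> l1_idx = 1
  next 3 bits -> l2_idx = 2
  bottom 4 bits -> offset = 8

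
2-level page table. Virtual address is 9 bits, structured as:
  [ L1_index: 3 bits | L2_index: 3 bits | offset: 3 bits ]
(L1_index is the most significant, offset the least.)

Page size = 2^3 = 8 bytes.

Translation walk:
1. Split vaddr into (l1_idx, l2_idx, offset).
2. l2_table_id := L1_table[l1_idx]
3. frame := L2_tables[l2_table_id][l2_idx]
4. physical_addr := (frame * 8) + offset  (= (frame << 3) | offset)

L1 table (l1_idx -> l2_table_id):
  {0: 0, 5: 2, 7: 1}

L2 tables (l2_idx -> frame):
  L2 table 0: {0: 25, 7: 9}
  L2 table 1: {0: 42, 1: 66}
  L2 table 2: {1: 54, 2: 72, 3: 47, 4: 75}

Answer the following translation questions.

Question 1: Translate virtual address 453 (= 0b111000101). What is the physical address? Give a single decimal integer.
vaddr = 453 = 0b111000101
Split: l1_idx=7, l2_idx=0, offset=5
L1[7] = 1
L2[1][0] = 42
paddr = 42 * 8 + 5 = 341

Answer: 341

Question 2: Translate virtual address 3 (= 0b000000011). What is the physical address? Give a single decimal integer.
Answer: 203

Derivation:
vaddr = 3 = 0b000000011
Split: l1_idx=0, l2_idx=0, offset=3
L1[0] = 0
L2[0][0] = 25
paddr = 25 * 8 + 3 = 203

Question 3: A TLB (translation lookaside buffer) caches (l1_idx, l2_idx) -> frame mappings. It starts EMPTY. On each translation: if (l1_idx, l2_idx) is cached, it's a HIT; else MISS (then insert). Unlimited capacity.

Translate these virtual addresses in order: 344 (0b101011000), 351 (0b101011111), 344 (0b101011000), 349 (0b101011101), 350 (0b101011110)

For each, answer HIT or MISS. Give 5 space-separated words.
Answer: MISS HIT HIT HIT HIT

Derivation:
vaddr=344: (5,3) not in TLB -> MISS, insert
vaddr=351: (5,3) in TLB -> HIT
vaddr=344: (5,3) in TLB -> HIT
vaddr=349: (5,3) in TLB -> HIT
vaddr=350: (5,3) in TLB -> HIT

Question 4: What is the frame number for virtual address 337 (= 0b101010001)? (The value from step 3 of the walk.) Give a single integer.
vaddr = 337: l1_idx=5, l2_idx=2
L1[5] = 2; L2[2][2] = 72

Answer: 72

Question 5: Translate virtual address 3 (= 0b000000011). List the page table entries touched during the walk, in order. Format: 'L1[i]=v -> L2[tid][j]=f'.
vaddr = 3 = 0b000000011
Split: l1_idx=0, l2_idx=0, offset=3

Answer: L1[0]=0 -> L2[0][0]=25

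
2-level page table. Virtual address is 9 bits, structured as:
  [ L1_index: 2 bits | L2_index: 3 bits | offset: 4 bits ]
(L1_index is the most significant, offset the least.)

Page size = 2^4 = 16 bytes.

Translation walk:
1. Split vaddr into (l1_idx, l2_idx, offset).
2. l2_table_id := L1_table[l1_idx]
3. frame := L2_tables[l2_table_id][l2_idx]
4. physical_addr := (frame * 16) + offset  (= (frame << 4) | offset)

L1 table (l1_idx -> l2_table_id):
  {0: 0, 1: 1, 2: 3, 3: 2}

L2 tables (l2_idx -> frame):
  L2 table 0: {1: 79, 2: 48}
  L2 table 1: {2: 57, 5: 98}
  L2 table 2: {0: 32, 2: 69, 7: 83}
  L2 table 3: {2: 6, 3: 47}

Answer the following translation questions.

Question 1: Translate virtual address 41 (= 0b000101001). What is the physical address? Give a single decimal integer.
Answer: 777

Derivation:
vaddr = 41 = 0b000101001
Split: l1_idx=0, l2_idx=2, offset=9
L1[0] = 0
L2[0][2] = 48
paddr = 48 * 16 + 9 = 777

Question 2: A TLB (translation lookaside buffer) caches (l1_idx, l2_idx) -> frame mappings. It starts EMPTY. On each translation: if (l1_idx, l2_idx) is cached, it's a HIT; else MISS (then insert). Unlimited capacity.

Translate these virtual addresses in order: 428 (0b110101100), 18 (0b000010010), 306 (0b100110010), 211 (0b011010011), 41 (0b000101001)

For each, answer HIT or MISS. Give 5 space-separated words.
vaddr=428: (3,2) not in TLB -> MISS, insert
vaddr=18: (0,1) not in TLB -> MISS, insert
vaddr=306: (2,3) not in TLB -> MISS, insert
vaddr=211: (1,5) not in TLB -> MISS, insert
vaddr=41: (0,2) not in TLB -> MISS, insert

Answer: MISS MISS MISS MISS MISS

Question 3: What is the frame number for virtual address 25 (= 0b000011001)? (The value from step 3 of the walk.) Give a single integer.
vaddr = 25: l1_idx=0, l2_idx=1
L1[0] = 0; L2[0][1] = 79

Answer: 79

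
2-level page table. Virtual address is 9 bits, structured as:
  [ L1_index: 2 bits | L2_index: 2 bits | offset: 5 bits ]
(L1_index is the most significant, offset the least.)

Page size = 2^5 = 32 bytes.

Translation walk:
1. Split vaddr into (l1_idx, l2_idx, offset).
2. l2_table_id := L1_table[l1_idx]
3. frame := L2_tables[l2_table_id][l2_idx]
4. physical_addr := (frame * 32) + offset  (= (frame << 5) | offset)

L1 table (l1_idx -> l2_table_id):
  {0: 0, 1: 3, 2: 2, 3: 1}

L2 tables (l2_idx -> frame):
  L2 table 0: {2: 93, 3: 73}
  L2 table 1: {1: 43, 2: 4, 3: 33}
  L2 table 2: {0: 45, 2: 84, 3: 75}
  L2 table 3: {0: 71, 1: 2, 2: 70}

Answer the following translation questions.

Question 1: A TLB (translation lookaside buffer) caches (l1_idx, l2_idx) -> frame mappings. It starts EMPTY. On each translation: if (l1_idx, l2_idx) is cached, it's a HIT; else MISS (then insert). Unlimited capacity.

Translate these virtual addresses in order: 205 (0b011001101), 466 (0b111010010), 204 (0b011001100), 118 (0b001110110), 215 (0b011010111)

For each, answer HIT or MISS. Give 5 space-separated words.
Answer: MISS MISS HIT MISS HIT

Derivation:
vaddr=205: (1,2) not in TLB -> MISS, insert
vaddr=466: (3,2) not in TLB -> MISS, insert
vaddr=204: (1,2) in TLB -> HIT
vaddr=118: (0,3) not in TLB -> MISS, insert
vaddr=215: (1,2) in TLB -> HIT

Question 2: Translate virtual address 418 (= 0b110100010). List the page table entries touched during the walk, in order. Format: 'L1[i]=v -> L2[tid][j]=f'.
Answer: L1[3]=1 -> L2[1][1]=43

Derivation:
vaddr = 418 = 0b110100010
Split: l1_idx=3, l2_idx=1, offset=2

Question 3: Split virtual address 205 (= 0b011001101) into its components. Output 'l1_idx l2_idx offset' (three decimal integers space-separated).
Answer: 1 2 13

Derivation:
vaddr = 205 = 0b011001101
  top 2 bits -> l1_idx = 1
  next 2 bits -> l2_idx = 2
  bottom 5 bits -> offset = 13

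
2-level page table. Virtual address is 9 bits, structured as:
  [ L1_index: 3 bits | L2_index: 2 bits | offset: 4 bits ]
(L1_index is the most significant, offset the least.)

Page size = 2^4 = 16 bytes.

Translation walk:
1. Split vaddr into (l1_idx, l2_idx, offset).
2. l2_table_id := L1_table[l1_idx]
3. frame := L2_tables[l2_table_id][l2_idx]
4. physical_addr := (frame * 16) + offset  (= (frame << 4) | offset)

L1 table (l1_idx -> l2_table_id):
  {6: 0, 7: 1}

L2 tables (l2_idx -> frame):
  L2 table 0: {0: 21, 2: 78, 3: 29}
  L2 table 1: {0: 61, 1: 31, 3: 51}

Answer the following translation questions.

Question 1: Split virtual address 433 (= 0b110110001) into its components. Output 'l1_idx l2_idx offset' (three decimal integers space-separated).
vaddr = 433 = 0b110110001
  top 3 bits -> l1_idx = 6
  next 2 bits -> l2_idx = 3
  bottom 4 bits -> offset = 1

Answer: 6 3 1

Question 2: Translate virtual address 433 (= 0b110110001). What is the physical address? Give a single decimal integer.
Answer: 465

Derivation:
vaddr = 433 = 0b110110001
Split: l1_idx=6, l2_idx=3, offset=1
L1[6] = 0
L2[0][3] = 29
paddr = 29 * 16 + 1 = 465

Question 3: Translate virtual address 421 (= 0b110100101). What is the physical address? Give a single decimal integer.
Answer: 1253

Derivation:
vaddr = 421 = 0b110100101
Split: l1_idx=6, l2_idx=2, offset=5
L1[6] = 0
L2[0][2] = 78
paddr = 78 * 16 + 5 = 1253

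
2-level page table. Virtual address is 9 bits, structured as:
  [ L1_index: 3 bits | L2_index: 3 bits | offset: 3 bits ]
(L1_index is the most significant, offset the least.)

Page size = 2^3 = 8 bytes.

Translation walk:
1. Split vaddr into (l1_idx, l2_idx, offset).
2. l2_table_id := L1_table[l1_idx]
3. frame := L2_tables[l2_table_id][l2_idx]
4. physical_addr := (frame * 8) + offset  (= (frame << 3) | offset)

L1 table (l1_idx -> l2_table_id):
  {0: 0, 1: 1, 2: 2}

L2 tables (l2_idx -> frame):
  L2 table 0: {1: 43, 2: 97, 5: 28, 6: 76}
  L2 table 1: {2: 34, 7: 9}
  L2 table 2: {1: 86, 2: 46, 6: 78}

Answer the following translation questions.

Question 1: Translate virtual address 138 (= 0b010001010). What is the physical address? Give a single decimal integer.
Answer: 690

Derivation:
vaddr = 138 = 0b010001010
Split: l1_idx=2, l2_idx=1, offset=2
L1[2] = 2
L2[2][1] = 86
paddr = 86 * 8 + 2 = 690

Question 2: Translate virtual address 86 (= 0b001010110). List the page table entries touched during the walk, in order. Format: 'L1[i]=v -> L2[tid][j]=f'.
vaddr = 86 = 0b001010110
Split: l1_idx=1, l2_idx=2, offset=6

Answer: L1[1]=1 -> L2[1][2]=34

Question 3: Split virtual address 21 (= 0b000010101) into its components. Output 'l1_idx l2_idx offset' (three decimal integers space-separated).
Answer: 0 2 5

Derivation:
vaddr = 21 = 0b000010101
  top 3 bits -> l1_idx = 0
  next 3 bits -> l2_idx = 2
  bottom 3 bits -> offset = 5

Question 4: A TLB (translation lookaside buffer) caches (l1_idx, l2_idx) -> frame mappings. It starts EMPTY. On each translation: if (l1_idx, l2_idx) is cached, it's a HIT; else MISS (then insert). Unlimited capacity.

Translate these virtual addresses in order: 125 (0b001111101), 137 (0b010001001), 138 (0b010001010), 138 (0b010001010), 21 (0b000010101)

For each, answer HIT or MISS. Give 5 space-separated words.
vaddr=125: (1,7) not in TLB -> MISS, insert
vaddr=137: (2,1) not in TLB -> MISS, insert
vaddr=138: (2,1) in TLB -> HIT
vaddr=138: (2,1) in TLB -> HIT
vaddr=21: (0,2) not in TLB -> MISS, insert

Answer: MISS MISS HIT HIT MISS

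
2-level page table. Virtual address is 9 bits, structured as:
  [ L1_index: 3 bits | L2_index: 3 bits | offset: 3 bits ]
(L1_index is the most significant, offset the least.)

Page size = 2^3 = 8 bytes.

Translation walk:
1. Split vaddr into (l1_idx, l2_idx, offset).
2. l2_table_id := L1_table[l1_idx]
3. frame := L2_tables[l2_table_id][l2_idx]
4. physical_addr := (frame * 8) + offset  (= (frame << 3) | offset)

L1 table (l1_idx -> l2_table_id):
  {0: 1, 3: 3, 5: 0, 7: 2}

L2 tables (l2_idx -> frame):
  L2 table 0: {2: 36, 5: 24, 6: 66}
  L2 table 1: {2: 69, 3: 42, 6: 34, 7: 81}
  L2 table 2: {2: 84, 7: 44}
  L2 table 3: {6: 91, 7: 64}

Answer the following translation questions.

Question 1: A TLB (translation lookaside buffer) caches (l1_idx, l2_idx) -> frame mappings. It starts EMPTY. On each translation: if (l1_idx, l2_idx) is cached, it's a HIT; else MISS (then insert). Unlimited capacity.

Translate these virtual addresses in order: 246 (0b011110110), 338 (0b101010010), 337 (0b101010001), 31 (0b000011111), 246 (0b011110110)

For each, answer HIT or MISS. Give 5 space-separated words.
Answer: MISS MISS HIT MISS HIT

Derivation:
vaddr=246: (3,6) not in TLB -> MISS, insert
vaddr=338: (5,2) not in TLB -> MISS, insert
vaddr=337: (5,2) in TLB -> HIT
vaddr=31: (0,3) not in TLB -> MISS, insert
vaddr=246: (3,6) in TLB -> HIT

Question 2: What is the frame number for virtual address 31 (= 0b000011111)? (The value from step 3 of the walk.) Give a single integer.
vaddr = 31: l1_idx=0, l2_idx=3
L1[0] = 1; L2[1][3] = 42

Answer: 42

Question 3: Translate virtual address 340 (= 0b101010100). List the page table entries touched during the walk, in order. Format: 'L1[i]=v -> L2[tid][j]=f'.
vaddr = 340 = 0b101010100
Split: l1_idx=5, l2_idx=2, offset=4

Answer: L1[5]=0 -> L2[0][2]=36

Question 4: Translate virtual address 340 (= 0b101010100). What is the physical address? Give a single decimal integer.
Answer: 292

Derivation:
vaddr = 340 = 0b101010100
Split: l1_idx=5, l2_idx=2, offset=4
L1[5] = 0
L2[0][2] = 36
paddr = 36 * 8 + 4 = 292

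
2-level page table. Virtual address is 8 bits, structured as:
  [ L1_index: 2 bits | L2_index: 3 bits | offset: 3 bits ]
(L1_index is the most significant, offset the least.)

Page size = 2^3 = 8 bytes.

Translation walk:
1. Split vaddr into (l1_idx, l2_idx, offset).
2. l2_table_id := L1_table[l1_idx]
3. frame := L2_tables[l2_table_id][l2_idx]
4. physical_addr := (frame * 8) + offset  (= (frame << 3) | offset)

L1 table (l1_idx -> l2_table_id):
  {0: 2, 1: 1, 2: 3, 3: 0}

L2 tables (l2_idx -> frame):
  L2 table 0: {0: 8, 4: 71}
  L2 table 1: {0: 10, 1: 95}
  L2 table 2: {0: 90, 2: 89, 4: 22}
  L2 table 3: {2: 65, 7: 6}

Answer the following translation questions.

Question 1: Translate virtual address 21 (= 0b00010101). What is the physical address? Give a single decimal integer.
vaddr = 21 = 0b00010101
Split: l1_idx=0, l2_idx=2, offset=5
L1[0] = 2
L2[2][2] = 89
paddr = 89 * 8 + 5 = 717

Answer: 717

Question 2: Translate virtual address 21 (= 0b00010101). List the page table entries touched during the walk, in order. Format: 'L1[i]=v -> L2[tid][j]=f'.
Answer: L1[0]=2 -> L2[2][2]=89

Derivation:
vaddr = 21 = 0b00010101
Split: l1_idx=0, l2_idx=2, offset=5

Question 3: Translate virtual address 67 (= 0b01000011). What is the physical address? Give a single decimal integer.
Answer: 83

Derivation:
vaddr = 67 = 0b01000011
Split: l1_idx=1, l2_idx=0, offset=3
L1[1] = 1
L2[1][0] = 10
paddr = 10 * 8 + 3 = 83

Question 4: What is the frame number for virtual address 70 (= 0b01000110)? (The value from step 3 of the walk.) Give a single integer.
vaddr = 70: l1_idx=1, l2_idx=0
L1[1] = 1; L2[1][0] = 10

Answer: 10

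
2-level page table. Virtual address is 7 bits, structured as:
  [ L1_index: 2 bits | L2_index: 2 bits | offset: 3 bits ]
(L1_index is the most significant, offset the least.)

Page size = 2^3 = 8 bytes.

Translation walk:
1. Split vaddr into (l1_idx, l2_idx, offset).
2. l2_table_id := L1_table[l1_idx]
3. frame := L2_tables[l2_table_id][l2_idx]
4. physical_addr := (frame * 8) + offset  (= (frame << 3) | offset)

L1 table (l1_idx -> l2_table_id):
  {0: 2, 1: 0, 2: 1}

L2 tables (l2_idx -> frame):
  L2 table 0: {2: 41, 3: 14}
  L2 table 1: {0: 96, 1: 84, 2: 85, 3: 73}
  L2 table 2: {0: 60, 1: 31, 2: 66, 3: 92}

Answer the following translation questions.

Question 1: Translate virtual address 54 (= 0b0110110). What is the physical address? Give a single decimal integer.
Answer: 334

Derivation:
vaddr = 54 = 0b0110110
Split: l1_idx=1, l2_idx=2, offset=6
L1[1] = 0
L2[0][2] = 41
paddr = 41 * 8 + 6 = 334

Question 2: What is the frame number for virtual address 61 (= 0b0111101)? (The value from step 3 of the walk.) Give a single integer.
Answer: 14

Derivation:
vaddr = 61: l1_idx=1, l2_idx=3
L1[1] = 0; L2[0][3] = 14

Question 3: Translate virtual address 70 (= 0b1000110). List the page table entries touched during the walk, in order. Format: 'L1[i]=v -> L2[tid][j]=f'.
vaddr = 70 = 0b1000110
Split: l1_idx=2, l2_idx=0, offset=6

Answer: L1[2]=1 -> L2[1][0]=96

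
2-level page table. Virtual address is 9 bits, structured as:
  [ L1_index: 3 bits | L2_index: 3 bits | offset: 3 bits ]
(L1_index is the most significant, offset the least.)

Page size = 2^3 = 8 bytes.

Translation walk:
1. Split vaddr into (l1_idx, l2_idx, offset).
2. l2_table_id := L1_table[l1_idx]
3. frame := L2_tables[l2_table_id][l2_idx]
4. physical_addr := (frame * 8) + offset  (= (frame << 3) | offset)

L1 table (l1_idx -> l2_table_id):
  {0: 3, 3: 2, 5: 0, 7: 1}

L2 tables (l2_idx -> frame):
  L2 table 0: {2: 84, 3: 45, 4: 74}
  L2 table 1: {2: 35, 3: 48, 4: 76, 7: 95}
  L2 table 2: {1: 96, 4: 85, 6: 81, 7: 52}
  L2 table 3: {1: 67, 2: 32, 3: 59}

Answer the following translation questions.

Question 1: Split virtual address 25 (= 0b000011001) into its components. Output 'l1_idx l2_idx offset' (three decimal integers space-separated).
vaddr = 25 = 0b000011001
  top 3 bits -> l1_idx = 0
  next 3 bits -> l2_idx = 3
  bottom 3 bits -> offset = 1

Answer: 0 3 1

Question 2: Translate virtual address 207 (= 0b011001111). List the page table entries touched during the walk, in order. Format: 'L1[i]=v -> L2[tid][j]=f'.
vaddr = 207 = 0b011001111
Split: l1_idx=3, l2_idx=1, offset=7

Answer: L1[3]=2 -> L2[2][1]=96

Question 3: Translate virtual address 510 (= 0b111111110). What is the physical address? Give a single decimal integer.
vaddr = 510 = 0b111111110
Split: l1_idx=7, l2_idx=7, offset=6
L1[7] = 1
L2[1][7] = 95
paddr = 95 * 8 + 6 = 766

Answer: 766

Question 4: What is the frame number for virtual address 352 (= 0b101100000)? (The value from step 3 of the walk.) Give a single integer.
vaddr = 352: l1_idx=5, l2_idx=4
L1[5] = 0; L2[0][4] = 74

Answer: 74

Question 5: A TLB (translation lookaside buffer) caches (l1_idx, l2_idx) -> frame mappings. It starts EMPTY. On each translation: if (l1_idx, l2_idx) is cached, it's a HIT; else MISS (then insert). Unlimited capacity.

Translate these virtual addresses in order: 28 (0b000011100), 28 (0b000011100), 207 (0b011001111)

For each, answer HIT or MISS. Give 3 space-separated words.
vaddr=28: (0,3) not in TLB -> MISS, insert
vaddr=28: (0,3) in TLB -> HIT
vaddr=207: (3,1) not in TLB -> MISS, insert

Answer: MISS HIT MISS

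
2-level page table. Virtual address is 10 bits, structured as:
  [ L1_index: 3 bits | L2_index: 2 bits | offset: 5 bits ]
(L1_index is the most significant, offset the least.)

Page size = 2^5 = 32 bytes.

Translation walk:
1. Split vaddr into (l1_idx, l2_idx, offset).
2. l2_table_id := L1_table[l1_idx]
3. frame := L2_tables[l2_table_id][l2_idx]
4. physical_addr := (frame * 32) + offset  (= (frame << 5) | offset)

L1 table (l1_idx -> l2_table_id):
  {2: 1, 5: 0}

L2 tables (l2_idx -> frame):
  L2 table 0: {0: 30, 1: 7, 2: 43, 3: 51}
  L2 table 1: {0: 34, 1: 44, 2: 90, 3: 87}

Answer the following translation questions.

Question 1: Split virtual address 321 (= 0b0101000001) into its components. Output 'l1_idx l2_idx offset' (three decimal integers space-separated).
vaddr = 321 = 0b0101000001
  top 3 bits -> l1_idx = 2
  next 2 bits -> l2_idx = 2
  bottom 5 bits -> offset = 1

Answer: 2 2 1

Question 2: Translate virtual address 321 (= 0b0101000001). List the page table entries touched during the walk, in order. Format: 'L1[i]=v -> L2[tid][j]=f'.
vaddr = 321 = 0b0101000001
Split: l1_idx=2, l2_idx=2, offset=1

Answer: L1[2]=1 -> L2[1][2]=90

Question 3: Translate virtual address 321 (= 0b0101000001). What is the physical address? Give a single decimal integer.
vaddr = 321 = 0b0101000001
Split: l1_idx=2, l2_idx=2, offset=1
L1[2] = 1
L2[1][2] = 90
paddr = 90 * 32 + 1 = 2881

Answer: 2881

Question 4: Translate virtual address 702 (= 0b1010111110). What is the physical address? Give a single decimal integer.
Answer: 254

Derivation:
vaddr = 702 = 0b1010111110
Split: l1_idx=5, l2_idx=1, offset=30
L1[5] = 0
L2[0][1] = 7
paddr = 7 * 32 + 30 = 254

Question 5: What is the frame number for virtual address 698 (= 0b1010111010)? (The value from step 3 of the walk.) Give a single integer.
vaddr = 698: l1_idx=5, l2_idx=1
L1[5] = 0; L2[0][1] = 7

Answer: 7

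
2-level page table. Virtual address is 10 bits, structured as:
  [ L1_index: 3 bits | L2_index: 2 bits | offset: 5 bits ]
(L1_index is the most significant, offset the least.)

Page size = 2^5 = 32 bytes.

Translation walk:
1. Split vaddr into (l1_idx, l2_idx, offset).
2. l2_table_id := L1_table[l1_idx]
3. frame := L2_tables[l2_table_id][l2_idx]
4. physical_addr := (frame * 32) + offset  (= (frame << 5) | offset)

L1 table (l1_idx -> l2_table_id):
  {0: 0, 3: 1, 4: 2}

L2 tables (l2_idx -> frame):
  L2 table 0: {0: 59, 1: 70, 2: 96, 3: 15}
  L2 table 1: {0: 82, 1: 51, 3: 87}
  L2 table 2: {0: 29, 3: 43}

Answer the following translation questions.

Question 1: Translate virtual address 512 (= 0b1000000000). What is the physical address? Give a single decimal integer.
vaddr = 512 = 0b1000000000
Split: l1_idx=4, l2_idx=0, offset=0
L1[4] = 2
L2[2][0] = 29
paddr = 29 * 32 + 0 = 928

Answer: 928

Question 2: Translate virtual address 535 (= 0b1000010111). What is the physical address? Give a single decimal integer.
Answer: 951

Derivation:
vaddr = 535 = 0b1000010111
Split: l1_idx=4, l2_idx=0, offset=23
L1[4] = 2
L2[2][0] = 29
paddr = 29 * 32 + 23 = 951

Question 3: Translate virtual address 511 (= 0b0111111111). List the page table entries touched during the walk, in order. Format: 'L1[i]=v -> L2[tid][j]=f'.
vaddr = 511 = 0b0111111111
Split: l1_idx=3, l2_idx=3, offset=31

Answer: L1[3]=1 -> L2[1][3]=87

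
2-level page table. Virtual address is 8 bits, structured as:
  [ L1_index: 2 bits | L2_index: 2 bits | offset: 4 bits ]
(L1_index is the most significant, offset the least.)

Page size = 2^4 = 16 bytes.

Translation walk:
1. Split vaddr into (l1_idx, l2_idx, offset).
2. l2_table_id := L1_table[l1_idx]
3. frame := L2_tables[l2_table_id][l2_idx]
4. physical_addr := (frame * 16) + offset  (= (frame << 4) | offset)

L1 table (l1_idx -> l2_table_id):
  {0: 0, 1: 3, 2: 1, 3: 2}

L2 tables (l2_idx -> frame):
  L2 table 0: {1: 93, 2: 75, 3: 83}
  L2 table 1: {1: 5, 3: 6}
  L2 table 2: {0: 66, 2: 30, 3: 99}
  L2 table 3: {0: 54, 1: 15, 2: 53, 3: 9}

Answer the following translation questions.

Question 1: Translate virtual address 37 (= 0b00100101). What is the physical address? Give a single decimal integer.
Answer: 1205

Derivation:
vaddr = 37 = 0b00100101
Split: l1_idx=0, l2_idx=2, offset=5
L1[0] = 0
L2[0][2] = 75
paddr = 75 * 16 + 5 = 1205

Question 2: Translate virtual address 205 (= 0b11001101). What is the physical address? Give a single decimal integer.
Answer: 1069

Derivation:
vaddr = 205 = 0b11001101
Split: l1_idx=3, l2_idx=0, offset=13
L1[3] = 2
L2[2][0] = 66
paddr = 66 * 16 + 13 = 1069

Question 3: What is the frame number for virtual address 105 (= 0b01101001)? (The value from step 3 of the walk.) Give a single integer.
vaddr = 105: l1_idx=1, l2_idx=2
L1[1] = 3; L2[3][2] = 53

Answer: 53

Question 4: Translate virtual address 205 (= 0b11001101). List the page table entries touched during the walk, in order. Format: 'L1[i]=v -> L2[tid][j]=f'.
Answer: L1[3]=2 -> L2[2][0]=66

Derivation:
vaddr = 205 = 0b11001101
Split: l1_idx=3, l2_idx=0, offset=13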